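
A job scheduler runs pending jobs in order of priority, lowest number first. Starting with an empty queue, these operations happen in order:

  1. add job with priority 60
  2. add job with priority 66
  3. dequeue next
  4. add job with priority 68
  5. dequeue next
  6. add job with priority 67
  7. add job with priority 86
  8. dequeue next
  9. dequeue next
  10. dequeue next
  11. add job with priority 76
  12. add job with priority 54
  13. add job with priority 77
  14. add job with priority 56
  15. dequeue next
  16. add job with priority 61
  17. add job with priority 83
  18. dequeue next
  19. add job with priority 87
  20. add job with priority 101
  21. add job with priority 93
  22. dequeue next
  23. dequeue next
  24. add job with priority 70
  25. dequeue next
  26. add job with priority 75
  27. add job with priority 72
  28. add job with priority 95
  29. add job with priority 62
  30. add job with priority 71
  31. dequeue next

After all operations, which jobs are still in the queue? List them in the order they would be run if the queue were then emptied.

insert 60 → {60}
insert 66 → {60, 66}
dequeue next → 60; now {66}
insert 68 → {66, 68}
dequeue next → 66; now {68}
insert 67 → {67, 68}
insert 86 → {67, 68, 86}
dequeue next → 67; now {68, 86}
dequeue next → 68; now {86}
dequeue next → 86; now {}
insert 76 → {76}
insert 54 → {54, 76}
insert 77 → {54, 76, 77}
insert 56 → {54, 56, 76, 77}
dequeue next → 54; now {56, 76, 77}
insert 61 → {56, 61, 76, 77}
insert 83 → {56, 61, 76, 77, 83}
dequeue next → 56; now {61, 76, 77, 83}
insert 87 → {61, 76, 77, 83, 87}
insert 101 → {61, 76, 77, 83, 87, 101}
insert 93 → {61, 76, 77, 83, 87, 93, 101}
dequeue next → 61; now {76, 77, 83, 87, 93, 101}
dequeue next → 76; now {77, 83, 87, 93, 101}
insert 70 → {70, 77, 83, 87, 93, 101}
dequeue next → 70; now {77, 83, 87, 93, 101}
insert 75 → {75, 77, 83, 87, 93, 101}
insert 72 → {72, 75, 77, 83, 87, 93, 101}
insert 95 → {72, 75, 77, 83, 87, 93, 95, 101}
insert 62 → {62, 72, 75, 77, 83, 87, 93, 95, 101}
insert 71 → {62, 71, 72, 75, 77, 83, 87, 93, 95, 101}
dequeue next → 62; now {71, 72, 75, 77, 83, 87, 93, 95, 101}

71 → 72 → 75 → 77 → 83 → 87 → 93 → 95 → 101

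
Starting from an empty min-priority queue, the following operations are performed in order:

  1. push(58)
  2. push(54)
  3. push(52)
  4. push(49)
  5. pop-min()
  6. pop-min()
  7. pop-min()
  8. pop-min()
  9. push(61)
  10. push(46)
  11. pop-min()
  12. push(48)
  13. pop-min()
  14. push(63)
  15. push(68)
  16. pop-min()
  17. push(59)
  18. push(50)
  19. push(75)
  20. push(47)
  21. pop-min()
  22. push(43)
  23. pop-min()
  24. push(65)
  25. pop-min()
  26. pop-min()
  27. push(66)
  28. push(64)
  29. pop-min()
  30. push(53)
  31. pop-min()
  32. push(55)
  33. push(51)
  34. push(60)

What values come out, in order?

insert 58 → {58}
insert 54 → {54, 58}
insert 52 → {52, 54, 58}
insert 49 → {49, 52, 54, 58}
pop-min → 49; now {52, 54, 58}
pop-min → 52; now {54, 58}
pop-min → 54; now {58}
pop-min → 58; now {}
insert 61 → {61}
insert 46 → {46, 61}
pop-min → 46; now {61}
insert 48 → {48, 61}
pop-min → 48; now {61}
insert 63 → {61, 63}
insert 68 → {61, 63, 68}
pop-min → 61; now {63, 68}
insert 59 → {59, 63, 68}
insert 50 → {50, 59, 63, 68}
insert 75 → {50, 59, 63, 68, 75}
insert 47 → {47, 50, 59, 63, 68, 75}
pop-min → 47; now {50, 59, 63, 68, 75}
insert 43 → {43, 50, 59, 63, 68, 75}
pop-min → 43; now {50, 59, 63, 68, 75}
insert 65 → {50, 59, 63, 65, 68, 75}
pop-min → 50; now {59, 63, 65, 68, 75}
pop-min → 59; now {63, 65, 68, 75}
insert 66 → {63, 65, 66, 68, 75}
insert 64 → {63, 64, 65, 66, 68, 75}
pop-min → 63; now {64, 65, 66, 68, 75}
insert 53 → {53, 64, 65, 66, 68, 75}
pop-min → 53; now {64, 65, 66, 68, 75}
insert 55 → {55, 64, 65, 66, 68, 75}
insert 51 → {51, 55, 64, 65, 66, 68, 75}
insert 60 → {51, 55, 60, 64, 65, 66, 68, 75}

49, 52, 54, 58, 46, 48, 61, 47, 43, 50, 59, 63, 53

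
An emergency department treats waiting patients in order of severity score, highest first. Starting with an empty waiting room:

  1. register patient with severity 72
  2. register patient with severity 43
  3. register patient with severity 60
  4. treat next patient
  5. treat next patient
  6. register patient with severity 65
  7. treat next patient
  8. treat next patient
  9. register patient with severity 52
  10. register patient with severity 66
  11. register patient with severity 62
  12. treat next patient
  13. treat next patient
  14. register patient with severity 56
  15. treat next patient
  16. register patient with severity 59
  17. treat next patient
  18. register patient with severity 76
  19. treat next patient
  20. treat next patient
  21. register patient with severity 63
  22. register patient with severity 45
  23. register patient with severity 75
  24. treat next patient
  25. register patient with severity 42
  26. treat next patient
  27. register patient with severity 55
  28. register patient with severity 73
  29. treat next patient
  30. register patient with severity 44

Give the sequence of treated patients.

insert 72 → {72}
insert 43 → {72, 43}
insert 60 → {72, 60, 43}
treat next patient → 72; now {60, 43}
treat next patient → 60; now {43}
insert 65 → {65, 43}
treat next patient → 65; now {43}
treat next patient → 43; now {}
insert 52 → {52}
insert 66 → {66, 52}
insert 62 → {66, 62, 52}
treat next patient → 66; now {62, 52}
treat next patient → 62; now {52}
insert 56 → {56, 52}
treat next patient → 56; now {52}
insert 59 → {59, 52}
treat next patient → 59; now {52}
insert 76 → {76, 52}
treat next patient → 76; now {52}
treat next patient → 52; now {}
insert 63 → {63}
insert 45 → {63, 45}
insert 75 → {75, 63, 45}
treat next patient → 75; now {63, 45}
insert 42 → {63, 45, 42}
treat next patient → 63; now {45, 42}
insert 55 → {55, 45, 42}
insert 73 → {73, 55, 45, 42}
treat next patient → 73; now {55, 45, 42}
insert 44 → {55, 45, 44, 42}

72 → 60 → 65 → 43 → 66 → 62 → 56 → 59 → 76 → 52 → 75 → 63 → 73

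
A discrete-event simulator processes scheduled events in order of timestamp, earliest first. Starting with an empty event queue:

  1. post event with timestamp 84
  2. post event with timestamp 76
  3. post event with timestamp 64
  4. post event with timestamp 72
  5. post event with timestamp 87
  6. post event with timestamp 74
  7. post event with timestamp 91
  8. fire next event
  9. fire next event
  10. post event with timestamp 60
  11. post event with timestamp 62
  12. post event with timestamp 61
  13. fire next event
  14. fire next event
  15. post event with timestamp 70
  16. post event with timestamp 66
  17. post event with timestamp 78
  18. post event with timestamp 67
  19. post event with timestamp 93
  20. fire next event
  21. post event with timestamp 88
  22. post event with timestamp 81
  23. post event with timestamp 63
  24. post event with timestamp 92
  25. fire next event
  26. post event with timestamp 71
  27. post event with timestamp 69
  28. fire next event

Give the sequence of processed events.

insert 84 → {84}
insert 76 → {76, 84}
insert 64 → {64, 76, 84}
insert 72 → {64, 72, 76, 84}
insert 87 → {64, 72, 76, 84, 87}
insert 74 → {64, 72, 74, 76, 84, 87}
insert 91 → {64, 72, 74, 76, 84, 87, 91}
fire next event → 64; now {72, 74, 76, 84, 87, 91}
fire next event → 72; now {74, 76, 84, 87, 91}
insert 60 → {60, 74, 76, 84, 87, 91}
insert 62 → {60, 62, 74, 76, 84, 87, 91}
insert 61 → {60, 61, 62, 74, 76, 84, 87, 91}
fire next event → 60; now {61, 62, 74, 76, 84, 87, 91}
fire next event → 61; now {62, 74, 76, 84, 87, 91}
insert 70 → {62, 70, 74, 76, 84, 87, 91}
insert 66 → {62, 66, 70, 74, 76, 84, 87, 91}
insert 78 → {62, 66, 70, 74, 76, 78, 84, 87, 91}
insert 67 → {62, 66, 67, 70, 74, 76, 78, 84, 87, 91}
insert 93 → {62, 66, 67, 70, 74, 76, 78, 84, 87, 91, 93}
fire next event → 62; now {66, 67, 70, 74, 76, 78, 84, 87, 91, 93}
insert 88 → {66, 67, 70, 74, 76, 78, 84, 87, 88, 91, 93}
insert 81 → {66, 67, 70, 74, 76, 78, 81, 84, 87, 88, 91, 93}
insert 63 → {63, 66, 67, 70, 74, 76, 78, 81, 84, 87, 88, 91, 93}
insert 92 → {63, 66, 67, 70, 74, 76, 78, 81, 84, 87, 88, 91, 92, 93}
fire next event → 63; now {66, 67, 70, 74, 76, 78, 81, 84, 87, 88, 91, 92, 93}
insert 71 → {66, 67, 70, 71, 74, 76, 78, 81, 84, 87, 88, 91, 92, 93}
insert 69 → {66, 67, 69, 70, 71, 74, 76, 78, 81, 84, 87, 88, 91, 92, 93}
fire next event → 66; now {67, 69, 70, 71, 74, 76, 78, 81, 84, 87, 88, 91, 92, 93}

64 → 72 → 60 → 61 → 62 → 63 → 66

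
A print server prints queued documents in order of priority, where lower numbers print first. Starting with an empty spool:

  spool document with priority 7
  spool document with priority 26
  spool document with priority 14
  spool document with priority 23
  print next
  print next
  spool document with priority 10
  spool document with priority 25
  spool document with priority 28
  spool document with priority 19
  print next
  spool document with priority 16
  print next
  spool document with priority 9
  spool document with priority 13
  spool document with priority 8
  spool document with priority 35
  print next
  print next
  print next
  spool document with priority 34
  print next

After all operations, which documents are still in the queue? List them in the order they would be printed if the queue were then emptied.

insert 7 → {7}
insert 26 → {7, 26}
insert 14 → {7, 14, 26}
insert 23 → {7, 14, 23, 26}
print next → 7; now {14, 23, 26}
print next → 14; now {23, 26}
insert 10 → {10, 23, 26}
insert 25 → {10, 23, 25, 26}
insert 28 → {10, 23, 25, 26, 28}
insert 19 → {10, 19, 23, 25, 26, 28}
print next → 10; now {19, 23, 25, 26, 28}
insert 16 → {16, 19, 23, 25, 26, 28}
print next → 16; now {19, 23, 25, 26, 28}
insert 9 → {9, 19, 23, 25, 26, 28}
insert 13 → {9, 13, 19, 23, 25, 26, 28}
insert 8 → {8, 9, 13, 19, 23, 25, 26, 28}
insert 35 → {8, 9, 13, 19, 23, 25, 26, 28, 35}
print next → 8; now {9, 13, 19, 23, 25, 26, 28, 35}
print next → 9; now {13, 19, 23, 25, 26, 28, 35}
print next → 13; now {19, 23, 25, 26, 28, 35}
insert 34 → {19, 23, 25, 26, 28, 34, 35}
print next → 19; now {23, 25, 26, 28, 34, 35}

23, 25, 26, 28, 34, 35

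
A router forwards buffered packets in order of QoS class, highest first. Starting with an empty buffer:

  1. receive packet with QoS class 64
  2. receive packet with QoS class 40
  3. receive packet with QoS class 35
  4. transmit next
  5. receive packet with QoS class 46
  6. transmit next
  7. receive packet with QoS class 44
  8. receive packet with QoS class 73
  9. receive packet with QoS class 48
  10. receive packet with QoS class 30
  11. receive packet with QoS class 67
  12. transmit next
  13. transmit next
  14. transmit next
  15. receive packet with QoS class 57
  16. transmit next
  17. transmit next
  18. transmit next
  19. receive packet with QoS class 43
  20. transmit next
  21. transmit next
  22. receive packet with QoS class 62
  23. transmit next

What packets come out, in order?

insert 64 → {64}
insert 40 → {64, 40}
insert 35 → {64, 40, 35}
transmit next → 64; now {40, 35}
insert 46 → {46, 40, 35}
transmit next → 46; now {40, 35}
insert 44 → {44, 40, 35}
insert 73 → {73, 44, 40, 35}
insert 48 → {73, 48, 44, 40, 35}
insert 30 → {73, 48, 44, 40, 35, 30}
insert 67 → {73, 67, 48, 44, 40, 35, 30}
transmit next → 73; now {67, 48, 44, 40, 35, 30}
transmit next → 67; now {48, 44, 40, 35, 30}
transmit next → 48; now {44, 40, 35, 30}
insert 57 → {57, 44, 40, 35, 30}
transmit next → 57; now {44, 40, 35, 30}
transmit next → 44; now {40, 35, 30}
transmit next → 40; now {35, 30}
insert 43 → {43, 35, 30}
transmit next → 43; now {35, 30}
transmit next → 35; now {30}
insert 62 → {62, 30}
transmit next → 62; now {30}

64, 46, 73, 67, 48, 57, 44, 40, 43, 35, 62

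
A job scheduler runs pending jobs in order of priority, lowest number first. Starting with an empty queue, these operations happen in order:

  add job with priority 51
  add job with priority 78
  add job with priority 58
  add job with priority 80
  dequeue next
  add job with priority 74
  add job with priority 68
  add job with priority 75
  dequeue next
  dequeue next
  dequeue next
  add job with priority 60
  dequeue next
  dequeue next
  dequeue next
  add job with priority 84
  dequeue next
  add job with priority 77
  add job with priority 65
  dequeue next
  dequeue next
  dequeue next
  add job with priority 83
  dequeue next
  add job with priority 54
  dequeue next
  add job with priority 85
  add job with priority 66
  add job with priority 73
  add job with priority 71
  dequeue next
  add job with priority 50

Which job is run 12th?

insert 51 → {51}
insert 78 → {51, 78}
insert 58 → {51, 58, 78}
insert 80 → {51, 58, 78, 80}
dequeue next → 51; now {58, 78, 80}
insert 74 → {58, 74, 78, 80}
insert 68 → {58, 68, 74, 78, 80}
insert 75 → {58, 68, 74, 75, 78, 80}
dequeue next → 58; now {68, 74, 75, 78, 80}
dequeue next → 68; now {74, 75, 78, 80}
dequeue next → 74; now {75, 78, 80}
insert 60 → {60, 75, 78, 80}
dequeue next → 60; now {75, 78, 80}
dequeue next → 75; now {78, 80}
dequeue next → 78; now {80}
insert 84 → {80, 84}
dequeue next → 80; now {84}
insert 77 → {77, 84}
insert 65 → {65, 77, 84}
dequeue next → 65; now {77, 84}
dequeue next → 77; now {84}
dequeue next → 84; now {}
insert 83 → {83}
dequeue next → 83; now {}
insert 54 → {54}
dequeue next → 54; now {}
insert 85 → {85}
insert 66 → {66, 85}
insert 73 → {66, 73, 85}
insert 71 → {66, 71, 73, 85}
dequeue next → 66; now {71, 73, 85}
insert 50 → {50, 71, 73, 85}

83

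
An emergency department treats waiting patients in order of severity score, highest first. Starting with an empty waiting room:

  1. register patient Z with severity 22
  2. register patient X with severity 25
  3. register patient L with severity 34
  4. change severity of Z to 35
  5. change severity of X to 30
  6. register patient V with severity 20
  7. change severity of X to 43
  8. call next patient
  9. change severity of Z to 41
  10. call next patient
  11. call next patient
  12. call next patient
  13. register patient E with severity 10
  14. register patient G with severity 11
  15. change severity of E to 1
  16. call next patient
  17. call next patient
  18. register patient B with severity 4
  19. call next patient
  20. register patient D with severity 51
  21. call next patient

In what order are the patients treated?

add Z (severity 22) → {Z:22}
add X (severity 25) → {X:25, Z:22}
add L (severity 34) → {L:34, X:25, Z:22}
update Z to severity 35 → {Z:35, L:34, X:25}
update X to severity 30 → {Z:35, L:34, X:30}
add V (severity 20) → {Z:35, L:34, X:30, V:20}
update X to severity 43 → {X:43, Z:35, L:34, V:20}
call next patient → X; now {Z:35, L:34, V:20}
update Z to severity 41 → {Z:41, L:34, V:20}
call next patient → Z; now {L:34, V:20}
call next patient → L; now {V:20}
call next patient → V; now {}
add E (severity 10) → {E:10}
add G (severity 11) → {G:11, E:10}
update E to severity 1 → {G:11, E:1}
call next patient → G; now {E:1}
call next patient → E; now {}
add B (severity 4) → {B:4}
call next patient → B; now {}
add D (severity 51) → {D:51}
call next patient → D; now {}

X, Z, L, V, G, E, B, D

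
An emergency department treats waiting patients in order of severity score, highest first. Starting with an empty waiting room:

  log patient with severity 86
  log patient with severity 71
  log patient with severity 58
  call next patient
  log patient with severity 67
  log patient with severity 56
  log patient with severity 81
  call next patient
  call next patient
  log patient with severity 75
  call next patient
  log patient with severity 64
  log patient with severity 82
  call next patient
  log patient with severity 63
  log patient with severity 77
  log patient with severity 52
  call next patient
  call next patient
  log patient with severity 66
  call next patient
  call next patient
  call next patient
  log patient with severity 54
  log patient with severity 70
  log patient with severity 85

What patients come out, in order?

insert 86 → {86}
insert 71 → {86, 71}
insert 58 → {86, 71, 58}
call next patient → 86; now {71, 58}
insert 67 → {71, 67, 58}
insert 56 → {71, 67, 58, 56}
insert 81 → {81, 71, 67, 58, 56}
call next patient → 81; now {71, 67, 58, 56}
call next patient → 71; now {67, 58, 56}
insert 75 → {75, 67, 58, 56}
call next patient → 75; now {67, 58, 56}
insert 64 → {67, 64, 58, 56}
insert 82 → {82, 67, 64, 58, 56}
call next patient → 82; now {67, 64, 58, 56}
insert 63 → {67, 64, 63, 58, 56}
insert 77 → {77, 67, 64, 63, 58, 56}
insert 52 → {77, 67, 64, 63, 58, 56, 52}
call next patient → 77; now {67, 64, 63, 58, 56, 52}
call next patient → 67; now {64, 63, 58, 56, 52}
insert 66 → {66, 64, 63, 58, 56, 52}
call next patient → 66; now {64, 63, 58, 56, 52}
call next patient → 64; now {63, 58, 56, 52}
call next patient → 63; now {58, 56, 52}
insert 54 → {58, 56, 54, 52}
insert 70 → {70, 58, 56, 54, 52}
insert 85 → {85, 70, 58, 56, 54, 52}

86 → 81 → 71 → 75 → 82 → 77 → 67 → 66 → 64 → 63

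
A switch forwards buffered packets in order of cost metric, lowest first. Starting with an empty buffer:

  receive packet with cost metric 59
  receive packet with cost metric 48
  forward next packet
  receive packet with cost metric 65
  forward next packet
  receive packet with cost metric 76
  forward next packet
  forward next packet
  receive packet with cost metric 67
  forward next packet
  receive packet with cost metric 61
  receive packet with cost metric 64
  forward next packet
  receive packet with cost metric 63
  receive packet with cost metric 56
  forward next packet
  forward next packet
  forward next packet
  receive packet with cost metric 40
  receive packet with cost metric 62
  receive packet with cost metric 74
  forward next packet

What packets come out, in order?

insert 59 → {59}
insert 48 → {48, 59}
forward next packet → 48; now {59}
insert 65 → {59, 65}
forward next packet → 59; now {65}
insert 76 → {65, 76}
forward next packet → 65; now {76}
forward next packet → 76; now {}
insert 67 → {67}
forward next packet → 67; now {}
insert 61 → {61}
insert 64 → {61, 64}
forward next packet → 61; now {64}
insert 63 → {63, 64}
insert 56 → {56, 63, 64}
forward next packet → 56; now {63, 64}
forward next packet → 63; now {64}
forward next packet → 64; now {}
insert 40 → {40}
insert 62 → {40, 62}
insert 74 → {40, 62, 74}
forward next packet → 40; now {62, 74}

48, 59, 65, 76, 67, 61, 56, 63, 64, 40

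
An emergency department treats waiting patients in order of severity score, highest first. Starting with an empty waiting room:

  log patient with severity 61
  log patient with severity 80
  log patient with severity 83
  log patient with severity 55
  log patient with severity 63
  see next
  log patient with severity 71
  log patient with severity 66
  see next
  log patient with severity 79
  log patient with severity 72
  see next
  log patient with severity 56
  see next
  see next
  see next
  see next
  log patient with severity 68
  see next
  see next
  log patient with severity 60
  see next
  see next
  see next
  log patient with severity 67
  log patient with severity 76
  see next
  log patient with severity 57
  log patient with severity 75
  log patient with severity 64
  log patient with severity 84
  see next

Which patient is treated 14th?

84

insert 61 → {61}
insert 80 → {80, 61}
insert 83 → {83, 80, 61}
insert 55 → {83, 80, 61, 55}
insert 63 → {83, 80, 63, 61, 55}
see next → 83; now {80, 63, 61, 55}
insert 71 → {80, 71, 63, 61, 55}
insert 66 → {80, 71, 66, 63, 61, 55}
see next → 80; now {71, 66, 63, 61, 55}
insert 79 → {79, 71, 66, 63, 61, 55}
insert 72 → {79, 72, 71, 66, 63, 61, 55}
see next → 79; now {72, 71, 66, 63, 61, 55}
insert 56 → {72, 71, 66, 63, 61, 56, 55}
see next → 72; now {71, 66, 63, 61, 56, 55}
see next → 71; now {66, 63, 61, 56, 55}
see next → 66; now {63, 61, 56, 55}
see next → 63; now {61, 56, 55}
insert 68 → {68, 61, 56, 55}
see next → 68; now {61, 56, 55}
see next → 61; now {56, 55}
insert 60 → {60, 56, 55}
see next → 60; now {56, 55}
see next → 56; now {55}
see next → 55; now {}
insert 67 → {67}
insert 76 → {76, 67}
see next → 76; now {67}
insert 57 → {67, 57}
insert 75 → {75, 67, 57}
insert 64 → {75, 67, 64, 57}
insert 84 → {84, 75, 67, 64, 57}
see next → 84; now {75, 67, 64, 57}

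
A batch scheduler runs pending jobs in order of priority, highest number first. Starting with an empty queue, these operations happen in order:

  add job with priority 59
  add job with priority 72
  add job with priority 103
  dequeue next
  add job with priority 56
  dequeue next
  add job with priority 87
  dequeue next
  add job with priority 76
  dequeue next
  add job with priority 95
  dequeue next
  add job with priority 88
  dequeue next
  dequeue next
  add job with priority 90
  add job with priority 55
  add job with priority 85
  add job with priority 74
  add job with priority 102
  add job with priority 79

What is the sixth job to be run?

insert 59 → {59}
insert 72 → {72, 59}
insert 103 → {103, 72, 59}
dequeue next → 103; now {72, 59}
insert 56 → {72, 59, 56}
dequeue next → 72; now {59, 56}
insert 87 → {87, 59, 56}
dequeue next → 87; now {59, 56}
insert 76 → {76, 59, 56}
dequeue next → 76; now {59, 56}
insert 95 → {95, 59, 56}
dequeue next → 95; now {59, 56}
insert 88 → {88, 59, 56}
dequeue next → 88; now {59, 56}
dequeue next → 59; now {56}
insert 90 → {90, 56}
insert 55 → {90, 56, 55}
insert 85 → {90, 85, 56, 55}
insert 74 → {90, 85, 74, 56, 55}
insert 102 → {102, 90, 85, 74, 56, 55}
insert 79 → {102, 90, 85, 79, 74, 56, 55}

88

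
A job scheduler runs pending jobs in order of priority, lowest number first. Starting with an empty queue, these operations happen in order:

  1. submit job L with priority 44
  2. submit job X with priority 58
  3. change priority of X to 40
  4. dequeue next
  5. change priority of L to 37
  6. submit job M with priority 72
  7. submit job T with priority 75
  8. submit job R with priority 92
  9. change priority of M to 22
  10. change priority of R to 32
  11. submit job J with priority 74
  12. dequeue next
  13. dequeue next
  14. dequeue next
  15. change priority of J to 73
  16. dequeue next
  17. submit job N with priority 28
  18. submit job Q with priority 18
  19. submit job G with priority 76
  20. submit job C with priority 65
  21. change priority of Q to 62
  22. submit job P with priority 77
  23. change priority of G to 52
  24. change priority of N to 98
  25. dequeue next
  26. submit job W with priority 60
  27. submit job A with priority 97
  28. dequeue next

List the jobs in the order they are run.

X, M, R, L, J, G, W

add L (priority 44) → {L:44}
add X (priority 58) → {L:44, X:58}
update X to priority 40 → {X:40, L:44}
dequeue next → X; now {L:44}
update L to priority 37 → {L:37}
add M (priority 72) → {L:37, M:72}
add T (priority 75) → {L:37, M:72, T:75}
add R (priority 92) → {L:37, M:72, T:75, R:92}
update M to priority 22 → {M:22, L:37, T:75, R:92}
update R to priority 32 → {M:22, R:32, L:37, T:75}
add J (priority 74) → {M:22, R:32, L:37, J:74, T:75}
dequeue next → M; now {R:32, L:37, J:74, T:75}
dequeue next → R; now {L:37, J:74, T:75}
dequeue next → L; now {J:74, T:75}
update J to priority 73 → {J:73, T:75}
dequeue next → J; now {T:75}
add N (priority 28) → {N:28, T:75}
add Q (priority 18) → {Q:18, N:28, T:75}
add G (priority 76) → {Q:18, N:28, T:75, G:76}
add C (priority 65) → {Q:18, N:28, C:65, T:75, G:76}
update Q to priority 62 → {N:28, Q:62, C:65, T:75, G:76}
add P (priority 77) → {N:28, Q:62, C:65, T:75, G:76, P:77}
update G to priority 52 → {N:28, G:52, Q:62, C:65, T:75, P:77}
update N to priority 98 → {G:52, Q:62, C:65, T:75, P:77, N:98}
dequeue next → G; now {Q:62, C:65, T:75, P:77, N:98}
add W (priority 60) → {W:60, Q:62, C:65, T:75, P:77, N:98}
add A (priority 97) → {W:60, Q:62, C:65, T:75, P:77, A:97, N:98}
dequeue next → W; now {Q:62, C:65, T:75, P:77, A:97, N:98}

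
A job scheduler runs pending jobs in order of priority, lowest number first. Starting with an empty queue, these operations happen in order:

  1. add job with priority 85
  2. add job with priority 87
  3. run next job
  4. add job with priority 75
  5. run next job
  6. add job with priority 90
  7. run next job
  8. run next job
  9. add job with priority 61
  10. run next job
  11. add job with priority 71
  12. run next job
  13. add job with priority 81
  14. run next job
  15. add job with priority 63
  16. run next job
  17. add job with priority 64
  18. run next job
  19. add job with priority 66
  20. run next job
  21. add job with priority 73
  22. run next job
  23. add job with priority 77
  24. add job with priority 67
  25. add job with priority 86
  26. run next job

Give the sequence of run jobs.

insert 85 → {85}
insert 87 → {85, 87}
run next job → 85; now {87}
insert 75 → {75, 87}
run next job → 75; now {87}
insert 90 → {87, 90}
run next job → 87; now {90}
run next job → 90; now {}
insert 61 → {61}
run next job → 61; now {}
insert 71 → {71}
run next job → 71; now {}
insert 81 → {81}
run next job → 81; now {}
insert 63 → {63}
run next job → 63; now {}
insert 64 → {64}
run next job → 64; now {}
insert 66 → {66}
run next job → 66; now {}
insert 73 → {73}
run next job → 73; now {}
insert 77 → {77}
insert 67 → {67, 77}
insert 86 → {67, 77, 86}
run next job → 67; now {77, 86}

[85, 75, 87, 90, 61, 71, 81, 63, 64, 66, 73, 67]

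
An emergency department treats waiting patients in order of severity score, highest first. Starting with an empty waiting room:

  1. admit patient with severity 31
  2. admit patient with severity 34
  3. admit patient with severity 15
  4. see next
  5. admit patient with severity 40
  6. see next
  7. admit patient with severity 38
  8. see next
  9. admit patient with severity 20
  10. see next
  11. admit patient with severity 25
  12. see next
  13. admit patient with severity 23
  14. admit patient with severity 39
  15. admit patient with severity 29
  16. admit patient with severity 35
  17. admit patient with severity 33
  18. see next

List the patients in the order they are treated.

34 → 40 → 38 → 31 → 25 → 39

insert 31 → {31}
insert 34 → {34, 31}
insert 15 → {34, 31, 15}
see next → 34; now {31, 15}
insert 40 → {40, 31, 15}
see next → 40; now {31, 15}
insert 38 → {38, 31, 15}
see next → 38; now {31, 15}
insert 20 → {31, 20, 15}
see next → 31; now {20, 15}
insert 25 → {25, 20, 15}
see next → 25; now {20, 15}
insert 23 → {23, 20, 15}
insert 39 → {39, 23, 20, 15}
insert 29 → {39, 29, 23, 20, 15}
insert 35 → {39, 35, 29, 23, 20, 15}
insert 33 → {39, 35, 33, 29, 23, 20, 15}
see next → 39; now {35, 33, 29, 23, 20, 15}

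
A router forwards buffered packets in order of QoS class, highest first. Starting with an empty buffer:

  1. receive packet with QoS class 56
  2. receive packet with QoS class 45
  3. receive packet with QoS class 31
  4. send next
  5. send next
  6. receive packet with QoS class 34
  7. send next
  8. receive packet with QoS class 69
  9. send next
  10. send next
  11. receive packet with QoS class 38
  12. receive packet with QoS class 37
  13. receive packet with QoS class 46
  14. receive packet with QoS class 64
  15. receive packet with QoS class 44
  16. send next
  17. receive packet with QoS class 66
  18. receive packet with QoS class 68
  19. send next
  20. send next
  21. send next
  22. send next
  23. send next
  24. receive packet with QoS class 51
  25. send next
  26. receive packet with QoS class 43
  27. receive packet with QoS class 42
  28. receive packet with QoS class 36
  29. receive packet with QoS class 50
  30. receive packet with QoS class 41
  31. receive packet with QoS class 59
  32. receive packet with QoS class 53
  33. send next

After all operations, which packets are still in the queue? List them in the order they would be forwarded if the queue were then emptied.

insert 56 → {56}
insert 45 → {56, 45}
insert 31 → {56, 45, 31}
send next → 56; now {45, 31}
send next → 45; now {31}
insert 34 → {34, 31}
send next → 34; now {31}
insert 69 → {69, 31}
send next → 69; now {31}
send next → 31; now {}
insert 38 → {38}
insert 37 → {38, 37}
insert 46 → {46, 38, 37}
insert 64 → {64, 46, 38, 37}
insert 44 → {64, 46, 44, 38, 37}
send next → 64; now {46, 44, 38, 37}
insert 66 → {66, 46, 44, 38, 37}
insert 68 → {68, 66, 46, 44, 38, 37}
send next → 68; now {66, 46, 44, 38, 37}
send next → 66; now {46, 44, 38, 37}
send next → 46; now {44, 38, 37}
send next → 44; now {38, 37}
send next → 38; now {37}
insert 51 → {51, 37}
send next → 51; now {37}
insert 43 → {43, 37}
insert 42 → {43, 42, 37}
insert 36 → {43, 42, 37, 36}
insert 50 → {50, 43, 42, 37, 36}
insert 41 → {50, 43, 42, 41, 37, 36}
insert 59 → {59, 50, 43, 42, 41, 37, 36}
insert 53 → {59, 53, 50, 43, 42, 41, 37, 36}
send next → 59; now {53, 50, 43, 42, 41, 37, 36}

53, 50, 43, 42, 41, 37, 36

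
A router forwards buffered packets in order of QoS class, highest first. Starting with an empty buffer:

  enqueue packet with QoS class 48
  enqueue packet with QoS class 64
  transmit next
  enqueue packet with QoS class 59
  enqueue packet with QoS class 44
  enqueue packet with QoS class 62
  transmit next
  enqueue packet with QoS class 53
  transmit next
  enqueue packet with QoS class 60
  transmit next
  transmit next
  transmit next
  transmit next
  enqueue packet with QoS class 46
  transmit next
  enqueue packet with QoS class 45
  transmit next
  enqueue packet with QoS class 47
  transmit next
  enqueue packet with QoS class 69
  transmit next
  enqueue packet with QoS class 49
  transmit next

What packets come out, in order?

64, 62, 59, 60, 53, 48, 44, 46, 45, 47, 69, 49

insert 48 → {48}
insert 64 → {64, 48}
transmit next → 64; now {48}
insert 59 → {59, 48}
insert 44 → {59, 48, 44}
insert 62 → {62, 59, 48, 44}
transmit next → 62; now {59, 48, 44}
insert 53 → {59, 53, 48, 44}
transmit next → 59; now {53, 48, 44}
insert 60 → {60, 53, 48, 44}
transmit next → 60; now {53, 48, 44}
transmit next → 53; now {48, 44}
transmit next → 48; now {44}
transmit next → 44; now {}
insert 46 → {46}
transmit next → 46; now {}
insert 45 → {45}
transmit next → 45; now {}
insert 47 → {47}
transmit next → 47; now {}
insert 69 → {69}
transmit next → 69; now {}
insert 49 → {49}
transmit next → 49; now {}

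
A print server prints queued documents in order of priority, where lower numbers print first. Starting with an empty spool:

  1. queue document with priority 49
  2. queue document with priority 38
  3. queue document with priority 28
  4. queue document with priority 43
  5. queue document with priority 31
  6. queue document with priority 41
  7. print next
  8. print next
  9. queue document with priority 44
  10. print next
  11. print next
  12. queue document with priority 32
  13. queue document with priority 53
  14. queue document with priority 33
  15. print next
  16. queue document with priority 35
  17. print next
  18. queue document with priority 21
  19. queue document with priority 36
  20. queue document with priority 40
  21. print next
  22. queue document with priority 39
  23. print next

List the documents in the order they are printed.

28 → 31 → 38 → 41 → 32 → 33 → 21 → 35

insert 49 → {49}
insert 38 → {38, 49}
insert 28 → {28, 38, 49}
insert 43 → {28, 38, 43, 49}
insert 31 → {28, 31, 38, 43, 49}
insert 41 → {28, 31, 38, 41, 43, 49}
print next → 28; now {31, 38, 41, 43, 49}
print next → 31; now {38, 41, 43, 49}
insert 44 → {38, 41, 43, 44, 49}
print next → 38; now {41, 43, 44, 49}
print next → 41; now {43, 44, 49}
insert 32 → {32, 43, 44, 49}
insert 53 → {32, 43, 44, 49, 53}
insert 33 → {32, 33, 43, 44, 49, 53}
print next → 32; now {33, 43, 44, 49, 53}
insert 35 → {33, 35, 43, 44, 49, 53}
print next → 33; now {35, 43, 44, 49, 53}
insert 21 → {21, 35, 43, 44, 49, 53}
insert 36 → {21, 35, 36, 43, 44, 49, 53}
insert 40 → {21, 35, 36, 40, 43, 44, 49, 53}
print next → 21; now {35, 36, 40, 43, 44, 49, 53}
insert 39 → {35, 36, 39, 40, 43, 44, 49, 53}
print next → 35; now {36, 39, 40, 43, 44, 49, 53}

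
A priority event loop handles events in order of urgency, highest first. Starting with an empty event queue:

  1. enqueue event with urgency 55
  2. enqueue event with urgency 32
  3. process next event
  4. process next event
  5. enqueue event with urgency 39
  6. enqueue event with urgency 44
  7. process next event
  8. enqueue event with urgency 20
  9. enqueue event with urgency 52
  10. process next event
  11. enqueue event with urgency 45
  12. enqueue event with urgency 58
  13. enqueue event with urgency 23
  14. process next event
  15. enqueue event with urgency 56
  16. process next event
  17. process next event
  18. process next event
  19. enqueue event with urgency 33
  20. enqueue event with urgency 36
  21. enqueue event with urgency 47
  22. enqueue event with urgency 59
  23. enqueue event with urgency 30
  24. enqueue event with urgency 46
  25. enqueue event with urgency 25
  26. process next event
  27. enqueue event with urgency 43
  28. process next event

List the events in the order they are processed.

[55, 32, 44, 52, 58, 56, 45, 39, 59, 47]

insert 55 → {55}
insert 32 → {55, 32}
process next event → 55; now {32}
process next event → 32; now {}
insert 39 → {39}
insert 44 → {44, 39}
process next event → 44; now {39}
insert 20 → {39, 20}
insert 52 → {52, 39, 20}
process next event → 52; now {39, 20}
insert 45 → {45, 39, 20}
insert 58 → {58, 45, 39, 20}
insert 23 → {58, 45, 39, 23, 20}
process next event → 58; now {45, 39, 23, 20}
insert 56 → {56, 45, 39, 23, 20}
process next event → 56; now {45, 39, 23, 20}
process next event → 45; now {39, 23, 20}
process next event → 39; now {23, 20}
insert 33 → {33, 23, 20}
insert 36 → {36, 33, 23, 20}
insert 47 → {47, 36, 33, 23, 20}
insert 59 → {59, 47, 36, 33, 23, 20}
insert 30 → {59, 47, 36, 33, 30, 23, 20}
insert 46 → {59, 47, 46, 36, 33, 30, 23, 20}
insert 25 → {59, 47, 46, 36, 33, 30, 25, 23, 20}
process next event → 59; now {47, 46, 36, 33, 30, 25, 23, 20}
insert 43 → {47, 46, 43, 36, 33, 30, 25, 23, 20}
process next event → 47; now {46, 43, 36, 33, 30, 25, 23, 20}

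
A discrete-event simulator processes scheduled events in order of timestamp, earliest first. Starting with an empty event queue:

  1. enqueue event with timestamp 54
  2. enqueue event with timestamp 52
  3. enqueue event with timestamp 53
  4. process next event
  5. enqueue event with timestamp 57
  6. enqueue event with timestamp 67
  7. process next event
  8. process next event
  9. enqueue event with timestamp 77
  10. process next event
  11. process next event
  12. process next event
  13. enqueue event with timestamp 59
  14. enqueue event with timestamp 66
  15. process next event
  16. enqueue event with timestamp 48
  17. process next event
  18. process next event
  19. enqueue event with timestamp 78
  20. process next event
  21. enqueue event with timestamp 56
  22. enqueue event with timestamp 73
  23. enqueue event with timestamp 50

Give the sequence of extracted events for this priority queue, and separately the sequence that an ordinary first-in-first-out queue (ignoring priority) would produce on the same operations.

priority queue: 52, 53, 54, 57, 67, 77, 59, 48, 66, 78; FIFO queue: [54, 52, 53, 57, 67, 77, 59, 66, 48, 78]

insert 54 → {54}
insert 52 → {52, 54}
insert 53 → {52, 53, 54}
process next event → 52; now {53, 54}
insert 57 → {53, 54, 57}
insert 67 → {53, 54, 57, 67}
process next event → 53; now {54, 57, 67}
process next event → 54; now {57, 67}
insert 77 → {57, 67, 77}
process next event → 57; now {67, 77}
process next event → 67; now {77}
process next event → 77; now {}
insert 59 → {59}
insert 66 → {59, 66}
process next event → 59; now {66}
insert 48 → {48, 66}
process next event → 48; now {66}
process next event → 66; now {}
insert 78 → {78}
process next event → 78; now {}
insert 56 → {56}
insert 73 → {56, 73}
insert 50 → {50, 56, 73}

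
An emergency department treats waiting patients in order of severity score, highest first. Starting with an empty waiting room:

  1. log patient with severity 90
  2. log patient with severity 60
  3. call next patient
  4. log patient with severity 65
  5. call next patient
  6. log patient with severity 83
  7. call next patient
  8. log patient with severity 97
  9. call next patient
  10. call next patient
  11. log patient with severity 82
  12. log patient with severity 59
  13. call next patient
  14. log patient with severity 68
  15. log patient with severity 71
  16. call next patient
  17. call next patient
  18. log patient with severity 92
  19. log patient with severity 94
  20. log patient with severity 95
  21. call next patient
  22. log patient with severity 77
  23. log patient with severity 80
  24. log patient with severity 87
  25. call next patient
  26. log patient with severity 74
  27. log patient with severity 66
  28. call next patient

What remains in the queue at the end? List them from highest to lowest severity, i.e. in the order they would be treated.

insert 90 → {90}
insert 60 → {90, 60}
call next patient → 90; now {60}
insert 65 → {65, 60}
call next patient → 65; now {60}
insert 83 → {83, 60}
call next patient → 83; now {60}
insert 97 → {97, 60}
call next patient → 97; now {60}
call next patient → 60; now {}
insert 82 → {82}
insert 59 → {82, 59}
call next patient → 82; now {59}
insert 68 → {68, 59}
insert 71 → {71, 68, 59}
call next patient → 71; now {68, 59}
call next patient → 68; now {59}
insert 92 → {92, 59}
insert 94 → {94, 92, 59}
insert 95 → {95, 94, 92, 59}
call next patient → 95; now {94, 92, 59}
insert 77 → {94, 92, 77, 59}
insert 80 → {94, 92, 80, 77, 59}
insert 87 → {94, 92, 87, 80, 77, 59}
call next patient → 94; now {92, 87, 80, 77, 59}
insert 74 → {92, 87, 80, 77, 74, 59}
insert 66 → {92, 87, 80, 77, 74, 66, 59}
call next patient → 92; now {87, 80, 77, 74, 66, 59}

87, 80, 77, 74, 66, 59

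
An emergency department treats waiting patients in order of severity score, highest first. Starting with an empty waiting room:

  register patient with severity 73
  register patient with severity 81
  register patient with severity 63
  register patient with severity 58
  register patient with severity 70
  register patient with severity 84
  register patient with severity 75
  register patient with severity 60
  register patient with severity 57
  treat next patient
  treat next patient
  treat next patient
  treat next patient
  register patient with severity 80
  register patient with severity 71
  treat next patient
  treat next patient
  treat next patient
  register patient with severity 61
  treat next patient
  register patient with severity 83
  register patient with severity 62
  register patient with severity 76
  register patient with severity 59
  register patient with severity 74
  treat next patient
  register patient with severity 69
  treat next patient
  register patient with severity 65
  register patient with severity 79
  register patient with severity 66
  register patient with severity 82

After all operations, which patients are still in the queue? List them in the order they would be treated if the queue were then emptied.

insert 73 → {73}
insert 81 → {81, 73}
insert 63 → {81, 73, 63}
insert 58 → {81, 73, 63, 58}
insert 70 → {81, 73, 70, 63, 58}
insert 84 → {84, 81, 73, 70, 63, 58}
insert 75 → {84, 81, 75, 73, 70, 63, 58}
insert 60 → {84, 81, 75, 73, 70, 63, 60, 58}
insert 57 → {84, 81, 75, 73, 70, 63, 60, 58, 57}
treat next patient → 84; now {81, 75, 73, 70, 63, 60, 58, 57}
treat next patient → 81; now {75, 73, 70, 63, 60, 58, 57}
treat next patient → 75; now {73, 70, 63, 60, 58, 57}
treat next patient → 73; now {70, 63, 60, 58, 57}
insert 80 → {80, 70, 63, 60, 58, 57}
insert 71 → {80, 71, 70, 63, 60, 58, 57}
treat next patient → 80; now {71, 70, 63, 60, 58, 57}
treat next patient → 71; now {70, 63, 60, 58, 57}
treat next patient → 70; now {63, 60, 58, 57}
insert 61 → {63, 61, 60, 58, 57}
treat next patient → 63; now {61, 60, 58, 57}
insert 83 → {83, 61, 60, 58, 57}
insert 62 → {83, 62, 61, 60, 58, 57}
insert 76 → {83, 76, 62, 61, 60, 58, 57}
insert 59 → {83, 76, 62, 61, 60, 59, 58, 57}
insert 74 → {83, 76, 74, 62, 61, 60, 59, 58, 57}
treat next patient → 83; now {76, 74, 62, 61, 60, 59, 58, 57}
insert 69 → {76, 74, 69, 62, 61, 60, 59, 58, 57}
treat next patient → 76; now {74, 69, 62, 61, 60, 59, 58, 57}
insert 65 → {74, 69, 65, 62, 61, 60, 59, 58, 57}
insert 79 → {79, 74, 69, 65, 62, 61, 60, 59, 58, 57}
insert 66 → {79, 74, 69, 66, 65, 62, 61, 60, 59, 58, 57}
insert 82 → {82, 79, 74, 69, 66, 65, 62, 61, 60, 59, 58, 57}

[82, 79, 74, 69, 66, 65, 62, 61, 60, 59, 58, 57]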